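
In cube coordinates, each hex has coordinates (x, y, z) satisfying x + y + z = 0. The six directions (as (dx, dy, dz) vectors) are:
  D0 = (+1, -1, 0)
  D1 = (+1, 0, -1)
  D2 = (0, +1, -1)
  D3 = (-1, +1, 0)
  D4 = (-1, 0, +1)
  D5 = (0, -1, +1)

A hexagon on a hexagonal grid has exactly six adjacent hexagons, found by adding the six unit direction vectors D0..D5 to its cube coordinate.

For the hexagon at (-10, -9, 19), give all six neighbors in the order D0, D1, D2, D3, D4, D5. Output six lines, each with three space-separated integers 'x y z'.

Answer: -9 -10 19
-9 -9 18
-10 -8 18
-11 -8 19
-11 -9 20
-10 -10 20

Derivation:
Center: (-10, -9, 19). Add each direction:
  D0: (-10, -9, 19) + (1, -1, 0) = (-9, -10, 19)
  D1: (-10, -9, 19) + (1, 0, -1) = (-9, -9, 18)
  D2: (-10, -9, 19) + (0, 1, -1) = (-10, -8, 18)
  D3: (-10, -9, 19) + (-1, 1, 0) = (-11, -8, 19)
  D4: (-10, -9, 19) + (-1, 0, 1) = (-11, -9, 20)
  D5: (-10, -9, 19) + (0, -1, 1) = (-10, -10, 20)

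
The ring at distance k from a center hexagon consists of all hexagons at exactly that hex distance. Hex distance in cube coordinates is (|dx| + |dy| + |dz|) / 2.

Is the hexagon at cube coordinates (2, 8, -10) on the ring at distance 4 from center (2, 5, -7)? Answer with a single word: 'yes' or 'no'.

|px - cx| = |2 - 2| = 0
|py - cy| = |8 - 5| = 3
|pz - cz| = |-10 - (-7)| = 3
distance = (0+3+3)/2 = 6/2 = 3
radius = 4; distance != radius -> no

Answer: no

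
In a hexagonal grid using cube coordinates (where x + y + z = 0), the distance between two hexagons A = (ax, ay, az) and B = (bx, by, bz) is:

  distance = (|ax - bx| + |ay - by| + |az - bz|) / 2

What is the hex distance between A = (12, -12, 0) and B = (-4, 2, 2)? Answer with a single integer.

|ax - bx| = |12 - (-4)| = 16
|ay - by| = |-12 - 2| = 14
|az - bz| = |0 - 2| = 2
distance = (16 + 14 + 2) / 2 = 32 / 2 = 16

Answer: 16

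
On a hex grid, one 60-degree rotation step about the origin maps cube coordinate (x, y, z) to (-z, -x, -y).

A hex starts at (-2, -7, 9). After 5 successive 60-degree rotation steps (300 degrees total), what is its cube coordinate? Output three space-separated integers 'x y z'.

Start: (-2, -7, 9)
Step 1: (-2, -7, 9) -> (-(9), -(-2), -(-7)) = (-9, 2, 7)
Step 2: (-9, 2, 7) -> (-(7), -(-9), -(2)) = (-7, 9, -2)
Step 3: (-7, 9, -2) -> (-(-2), -(-7), -(9)) = (2, 7, -9)
Step 4: (2, 7, -9) -> (-(-9), -(2), -(7)) = (9, -2, -7)
Step 5: (9, -2, -7) -> (-(-7), -(9), -(-2)) = (7, -9, 2)

Answer: 7 -9 2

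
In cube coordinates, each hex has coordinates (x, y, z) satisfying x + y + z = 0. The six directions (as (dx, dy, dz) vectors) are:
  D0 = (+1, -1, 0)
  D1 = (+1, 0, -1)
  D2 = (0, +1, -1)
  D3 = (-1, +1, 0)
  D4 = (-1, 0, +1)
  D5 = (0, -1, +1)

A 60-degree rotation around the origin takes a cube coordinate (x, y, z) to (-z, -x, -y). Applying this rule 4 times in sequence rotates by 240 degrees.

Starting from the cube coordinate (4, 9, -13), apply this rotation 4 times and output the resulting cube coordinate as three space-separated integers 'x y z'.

Answer: -13 4 9

Derivation:
Start: (4, 9, -13)
Step 1: (4, 9, -13) -> (-(-13), -(4), -(9)) = (13, -4, -9)
Step 2: (13, -4, -9) -> (-(-9), -(13), -(-4)) = (9, -13, 4)
Step 3: (9, -13, 4) -> (-(4), -(9), -(-13)) = (-4, -9, 13)
Step 4: (-4, -9, 13) -> (-(13), -(-4), -(-9)) = (-13, 4, 9)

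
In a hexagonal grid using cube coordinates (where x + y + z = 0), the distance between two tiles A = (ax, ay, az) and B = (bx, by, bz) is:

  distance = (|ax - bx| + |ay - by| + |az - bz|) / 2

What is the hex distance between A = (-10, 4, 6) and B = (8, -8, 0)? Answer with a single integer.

|ax - bx| = |-10 - 8| = 18
|ay - by| = |4 - (-8)| = 12
|az - bz| = |6 - 0| = 6
distance = (18 + 12 + 6) / 2 = 36 / 2 = 18

Answer: 18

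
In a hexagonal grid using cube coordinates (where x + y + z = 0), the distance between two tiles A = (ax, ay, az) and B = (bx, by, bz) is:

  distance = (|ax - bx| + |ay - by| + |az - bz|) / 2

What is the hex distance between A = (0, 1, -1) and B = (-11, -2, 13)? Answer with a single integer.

Answer: 14

Derivation:
|ax - bx| = |0 - (-11)| = 11
|ay - by| = |1 - (-2)| = 3
|az - bz| = |-1 - 13| = 14
distance = (11 + 3 + 14) / 2 = 28 / 2 = 14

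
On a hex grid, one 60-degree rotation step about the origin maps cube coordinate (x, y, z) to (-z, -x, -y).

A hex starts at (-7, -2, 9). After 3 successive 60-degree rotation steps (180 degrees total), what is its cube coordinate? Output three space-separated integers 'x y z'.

Start: (-7, -2, 9)
Step 1: (-7, -2, 9) -> (-(9), -(-7), -(-2)) = (-9, 7, 2)
Step 2: (-9, 7, 2) -> (-(2), -(-9), -(7)) = (-2, 9, -7)
Step 3: (-2, 9, -7) -> (-(-7), -(-2), -(9)) = (7, 2, -9)

Answer: 7 2 -9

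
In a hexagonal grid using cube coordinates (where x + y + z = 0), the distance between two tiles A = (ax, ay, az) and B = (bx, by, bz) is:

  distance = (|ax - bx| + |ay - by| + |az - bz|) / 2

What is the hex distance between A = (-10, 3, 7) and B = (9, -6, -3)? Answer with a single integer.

Answer: 19

Derivation:
|ax - bx| = |-10 - 9| = 19
|ay - by| = |3 - (-6)| = 9
|az - bz| = |7 - (-3)| = 10
distance = (19 + 9 + 10) / 2 = 38 / 2 = 19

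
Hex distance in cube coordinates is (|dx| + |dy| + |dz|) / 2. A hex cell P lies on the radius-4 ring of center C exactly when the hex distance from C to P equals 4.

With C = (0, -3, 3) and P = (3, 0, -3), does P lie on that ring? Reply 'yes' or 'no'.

|px - cx| = |3 - 0| = 3
|py - cy| = |0 - (-3)| = 3
|pz - cz| = |-3 - 3| = 6
distance = (3+3+6)/2 = 12/2 = 6
radius = 4; distance != radius -> no

Answer: no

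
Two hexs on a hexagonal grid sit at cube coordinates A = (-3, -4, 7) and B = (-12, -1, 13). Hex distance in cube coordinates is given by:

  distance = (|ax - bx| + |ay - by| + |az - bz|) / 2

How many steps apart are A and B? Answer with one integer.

|ax - bx| = |-3 - (-12)| = 9
|ay - by| = |-4 - (-1)| = 3
|az - bz| = |7 - 13| = 6
distance = (9 + 3 + 6) / 2 = 18 / 2 = 9

Answer: 9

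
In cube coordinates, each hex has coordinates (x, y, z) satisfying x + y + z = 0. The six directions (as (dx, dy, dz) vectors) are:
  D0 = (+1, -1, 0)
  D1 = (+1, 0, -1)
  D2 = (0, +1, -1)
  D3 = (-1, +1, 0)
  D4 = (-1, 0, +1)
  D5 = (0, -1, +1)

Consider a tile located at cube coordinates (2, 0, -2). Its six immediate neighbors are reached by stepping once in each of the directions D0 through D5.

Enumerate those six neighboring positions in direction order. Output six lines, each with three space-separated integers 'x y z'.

Center: (2, 0, -2). Add each direction:
  D0: (2, 0, -2) + (1, -1, 0) = (3, -1, -2)
  D1: (2, 0, -2) + (1, 0, -1) = (3, 0, -3)
  D2: (2, 0, -2) + (0, 1, -1) = (2, 1, -3)
  D3: (2, 0, -2) + (-1, 1, 0) = (1, 1, -2)
  D4: (2, 0, -2) + (-1, 0, 1) = (1, 0, -1)
  D5: (2, 0, -2) + (0, -1, 1) = (2, -1, -1)

Answer: 3 -1 -2
3 0 -3
2 1 -3
1 1 -2
1 0 -1
2 -1 -1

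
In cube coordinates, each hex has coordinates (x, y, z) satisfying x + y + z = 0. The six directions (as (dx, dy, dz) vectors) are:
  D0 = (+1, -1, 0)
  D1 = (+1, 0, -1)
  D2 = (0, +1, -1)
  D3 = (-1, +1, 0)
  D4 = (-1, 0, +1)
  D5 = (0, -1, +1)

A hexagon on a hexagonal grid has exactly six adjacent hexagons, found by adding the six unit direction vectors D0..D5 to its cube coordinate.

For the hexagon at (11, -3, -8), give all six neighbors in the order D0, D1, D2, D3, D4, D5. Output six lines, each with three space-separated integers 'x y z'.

Answer: 12 -4 -8
12 -3 -9
11 -2 -9
10 -2 -8
10 -3 -7
11 -4 -7

Derivation:
Center: (11, -3, -8). Add each direction:
  D0: (11, -3, -8) + (1, -1, 0) = (12, -4, -8)
  D1: (11, -3, -8) + (1, 0, -1) = (12, -3, -9)
  D2: (11, -3, -8) + (0, 1, -1) = (11, -2, -9)
  D3: (11, -3, -8) + (-1, 1, 0) = (10, -2, -8)
  D4: (11, -3, -8) + (-1, 0, 1) = (10, -3, -7)
  D5: (11, -3, -8) + (0, -1, 1) = (11, -4, -7)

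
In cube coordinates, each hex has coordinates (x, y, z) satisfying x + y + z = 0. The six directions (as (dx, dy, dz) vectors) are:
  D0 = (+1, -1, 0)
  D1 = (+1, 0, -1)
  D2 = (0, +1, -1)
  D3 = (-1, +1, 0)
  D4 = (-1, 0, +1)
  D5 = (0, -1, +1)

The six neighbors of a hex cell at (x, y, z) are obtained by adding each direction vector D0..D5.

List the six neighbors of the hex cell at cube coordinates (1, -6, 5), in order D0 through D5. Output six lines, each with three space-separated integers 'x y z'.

Center: (1, -6, 5). Add each direction:
  D0: (1, -6, 5) + (1, -1, 0) = (2, -7, 5)
  D1: (1, -6, 5) + (1, 0, -1) = (2, -6, 4)
  D2: (1, -6, 5) + (0, 1, -1) = (1, -5, 4)
  D3: (1, -6, 5) + (-1, 1, 0) = (0, -5, 5)
  D4: (1, -6, 5) + (-1, 0, 1) = (0, -6, 6)
  D5: (1, -6, 5) + (0, -1, 1) = (1, -7, 6)

Answer: 2 -7 5
2 -6 4
1 -5 4
0 -5 5
0 -6 6
1 -7 6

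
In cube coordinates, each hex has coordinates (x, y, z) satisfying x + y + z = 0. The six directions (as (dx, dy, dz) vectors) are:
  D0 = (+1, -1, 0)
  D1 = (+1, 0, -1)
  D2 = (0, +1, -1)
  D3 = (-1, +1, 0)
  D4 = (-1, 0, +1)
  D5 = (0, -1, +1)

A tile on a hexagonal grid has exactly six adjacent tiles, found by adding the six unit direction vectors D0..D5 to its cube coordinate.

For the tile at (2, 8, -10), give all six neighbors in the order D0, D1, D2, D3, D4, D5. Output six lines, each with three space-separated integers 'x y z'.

Center: (2, 8, -10). Add each direction:
  D0: (2, 8, -10) + (1, -1, 0) = (3, 7, -10)
  D1: (2, 8, -10) + (1, 0, -1) = (3, 8, -11)
  D2: (2, 8, -10) + (0, 1, -1) = (2, 9, -11)
  D3: (2, 8, -10) + (-1, 1, 0) = (1, 9, -10)
  D4: (2, 8, -10) + (-1, 0, 1) = (1, 8, -9)
  D5: (2, 8, -10) + (0, -1, 1) = (2, 7, -9)

Answer: 3 7 -10
3 8 -11
2 9 -11
1 9 -10
1 8 -9
2 7 -9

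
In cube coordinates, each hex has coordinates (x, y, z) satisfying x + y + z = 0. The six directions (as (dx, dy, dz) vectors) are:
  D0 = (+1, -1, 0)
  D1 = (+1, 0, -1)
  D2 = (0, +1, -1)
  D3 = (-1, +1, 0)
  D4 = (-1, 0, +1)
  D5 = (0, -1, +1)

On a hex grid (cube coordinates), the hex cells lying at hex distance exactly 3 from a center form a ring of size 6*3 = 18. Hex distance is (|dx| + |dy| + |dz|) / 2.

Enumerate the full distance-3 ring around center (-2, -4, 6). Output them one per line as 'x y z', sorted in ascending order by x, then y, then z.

Walk ring at distance 3 from (-2, -4, 6):
Start at center + D4*3 = (-5, -4, 9)
  hex 0: (-5, -4, 9)
  hex 1: (-4, -5, 9)
  hex 2: (-3, -6, 9)
  hex 3: (-2, -7, 9)
  hex 4: (-1, -7, 8)
  hex 5: (0, -7, 7)
  hex 6: (1, -7, 6)
  hex 7: (1, -6, 5)
  hex 8: (1, -5, 4)
  hex 9: (1, -4, 3)
  hex 10: (0, -3, 3)
  hex 11: (-1, -2, 3)
  hex 12: (-2, -1, 3)
  hex 13: (-3, -1, 4)
  hex 14: (-4, -1, 5)
  hex 15: (-5, -1, 6)
  hex 16: (-5, -2, 7)
  hex 17: (-5, -3, 8)
Sorted: 18 hexes.

Answer: -5 -4 9
-5 -3 8
-5 -2 7
-5 -1 6
-4 -5 9
-4 -1 5
-3 -6 9
-3 -1 4
-2 -7 9
-2 -1 3
-1 -7 8
-1 -2 3
0 -7 7
0 -3 3
1 -7 6
1 -6 5
1 -5 4
1 -4 3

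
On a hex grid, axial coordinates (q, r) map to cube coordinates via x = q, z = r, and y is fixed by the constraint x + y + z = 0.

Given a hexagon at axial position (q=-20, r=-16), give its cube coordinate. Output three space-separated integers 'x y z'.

x = q = -20
z = r = -16
y = -x - z = -(-20) - (-16) = 36

Answer: -20 36 -16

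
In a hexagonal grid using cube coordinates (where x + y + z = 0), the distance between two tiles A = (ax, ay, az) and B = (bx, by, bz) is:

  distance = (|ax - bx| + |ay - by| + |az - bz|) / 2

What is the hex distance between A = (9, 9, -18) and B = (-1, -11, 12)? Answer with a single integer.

|ax - bx| = |9 - (-1)| = 10
|ay - by| = |9 - (-11)| = 20
|az - bz| = |-18 - 12| = 30
distance = (10 + 20 + 30) / 2 = 60 / 2 = 30

Answer: 30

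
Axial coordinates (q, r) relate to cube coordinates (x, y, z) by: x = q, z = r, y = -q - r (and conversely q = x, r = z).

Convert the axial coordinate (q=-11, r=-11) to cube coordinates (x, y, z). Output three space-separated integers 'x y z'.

Answer: -11 22 -11

Derivation:
x = q = -11
z = r = -11
y = -x - z = -(-11) - (-11) = 22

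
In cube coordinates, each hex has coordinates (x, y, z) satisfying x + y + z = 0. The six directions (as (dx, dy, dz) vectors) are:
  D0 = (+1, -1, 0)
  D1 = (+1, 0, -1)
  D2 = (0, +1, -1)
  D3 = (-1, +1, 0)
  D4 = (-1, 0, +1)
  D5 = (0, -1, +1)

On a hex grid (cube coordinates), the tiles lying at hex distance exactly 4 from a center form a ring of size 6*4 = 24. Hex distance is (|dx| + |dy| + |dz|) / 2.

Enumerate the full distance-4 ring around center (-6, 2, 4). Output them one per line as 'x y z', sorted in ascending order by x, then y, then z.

Answer: -10 2 8
-10 3 7
-10 4 6
-10 5 5
-10 6 4
-9 1 8
-9 6 3
-8 0 8
-8 6 2
-7 -1 8
-7 6 1
-6 -2 8
-6 6 0
-5 -2 7
-5 5 0
-4 -2 6
-4 4 0
-3 -2 5
-3 3 0
-2 -2 4
-2 -1 3
-2 0 2
-2 1 1
-2 2 0

Derivation:
Walk ring at distance 4 from (-6, 2, 4):
Start at center + D4*4 = (-10, 2, 8)
  hex 0: (-10, 2, 8)
  hex 1: (-9, 1, 8)
  hex 2: (-8, 0, 8)
  hex 3: (-7, -1, 8)
  hex 4: (-6, -2, 8)
  hex 5: (-5, -2, 7)
  hex 6: (-4, -2, 6)
  hex 7: (-3, -2, 5)
  hex 8: (-2, -2, 4)
  hex 9: (-2, -1, 3)
  hex 10: (-2, 0, 2)
  hex 11: (-2, 1, 1)
  hex 12: (-2, 2, 0)
  hex 13: (-3, 3, 0)
  hex 14: (-4, 4, 0)
  hex 15: (-5, 5, 0)
  hex 16: (-6, 6, 0)
  hex 17: (-7, 6, 1)
  hex 18: (-8, 6, 2)
  hex 19: (-9, 6, 3)
  hex 20: (-10, 6, 4)
  hex 21: (-10, 5, 5)
  hex 22: (-10, 4, 6)
  hex 23: (-10, 3, 7)
Sorted: 24 hexes.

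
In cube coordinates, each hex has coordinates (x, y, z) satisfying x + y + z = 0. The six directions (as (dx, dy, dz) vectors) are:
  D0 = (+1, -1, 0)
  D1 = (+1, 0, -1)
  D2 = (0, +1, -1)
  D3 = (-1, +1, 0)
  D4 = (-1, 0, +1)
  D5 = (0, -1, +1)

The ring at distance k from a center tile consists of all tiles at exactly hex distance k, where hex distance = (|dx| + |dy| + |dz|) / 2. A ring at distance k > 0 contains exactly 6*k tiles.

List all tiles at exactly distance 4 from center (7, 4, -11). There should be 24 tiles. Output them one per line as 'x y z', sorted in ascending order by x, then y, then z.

Walk ring at distance 4 from (7, 4, -11):
Start at center + D4*4 = (3, 4, -7)
  hex 0: (3, 4, -7)
  hex 1: (4, 3, -7)
  hex 2: (5, 2, -7)
  hex 3: (6, 1, -7)
  hex 4: (7, 0, -7)
  hex 5: (8, 0, -8)
  hex 6: (9, 0, -9)
  hex 7: (10, 0, -10)
  hex 8: (11, 0, -11)
  hex 9: (11, 1, -12)
  hex 10: (11, 2, -13)
  hex 11: (11, 3, -14)
  hex 12: (11, 4, -15)
  hex 13: (10, 5, -15)
  hex 14: (9, 6, -15)
  hex 15: (8, 7, -15)
  hex 16: (7, 8, -15)
  hex 17: (6, 8, -14)
  hex 18: (5, 8, -13)
  hex 19: (4, 8, -12)
  hex 20: (3, 8, -11)
  hex 21: (3, 7, -10)
  hex 22: (3, 6, -9)
  hex 23: (3, 5, -8)
Sorted: 24 hexes.

Answer: 3 4 -7
3 5 -8
3 6 -9
3 7 -10
3 8 -11
4 3 -7
4 8 -12
5 2 -7
5 8 -13
6 1 -7
6 8 -14
7 0 -7
7 8 -15
8 0 -8
8 7 -15
9 0 -9
9 6 -15
10 0 -10
10 5 -15
11 0 -11
11 1 -12
11 2 -13
11 3 -14
11 4 -15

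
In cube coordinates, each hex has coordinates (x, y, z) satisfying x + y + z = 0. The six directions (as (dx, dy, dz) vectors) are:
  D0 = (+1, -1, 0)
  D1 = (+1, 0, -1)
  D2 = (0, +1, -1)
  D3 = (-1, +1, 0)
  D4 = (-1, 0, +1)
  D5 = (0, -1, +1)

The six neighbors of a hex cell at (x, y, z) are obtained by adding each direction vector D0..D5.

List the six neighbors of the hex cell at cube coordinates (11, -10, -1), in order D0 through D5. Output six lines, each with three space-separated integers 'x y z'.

Answer: 12 -11 -1
12 -10 -2
11 -9 -2
10 -9 -1
10 -10 0
11 -11 0

Derivation:
Center: (11, -10, -1). Add each direction:
  D0: (11, -10, -1) + (1, -1, 0) = (12, -11, -1)
  D1: (11, -10, -1) + (1, 0, -1) = (12, -10, -2)
  D2: (11, -10, -1) + (0, 1, -1) = (11, -9, -2)
  D3: (11, -10, -1) + (-1, 1, 0) = (10, -9, -1)
  D4: (11, -10, -1) + (-1, 0, 1) = (10, -10, 0)
  D5: (11, -10, -1) + (0, -1, 1) = (11, -11, 0)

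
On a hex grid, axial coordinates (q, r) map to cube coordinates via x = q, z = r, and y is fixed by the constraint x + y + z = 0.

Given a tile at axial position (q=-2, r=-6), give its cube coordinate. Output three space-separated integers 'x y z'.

Answer: -2 8 -6

Derivation:
x = q = -2
z = r = -6
y = -x - z = -(-2) - (-6) = 8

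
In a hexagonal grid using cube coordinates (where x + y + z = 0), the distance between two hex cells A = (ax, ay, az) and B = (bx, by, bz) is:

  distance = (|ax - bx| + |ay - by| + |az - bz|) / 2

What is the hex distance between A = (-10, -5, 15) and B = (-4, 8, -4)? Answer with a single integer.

|ax - bx| = |-10 - (-4)| = 6
|ay - by| = |-5 - 8| = 13
|az - bz| = |15 - (-4)| = 19
distance = (6 + 13 + 19) / 2 = 38 / 2 = 19

Answer: 19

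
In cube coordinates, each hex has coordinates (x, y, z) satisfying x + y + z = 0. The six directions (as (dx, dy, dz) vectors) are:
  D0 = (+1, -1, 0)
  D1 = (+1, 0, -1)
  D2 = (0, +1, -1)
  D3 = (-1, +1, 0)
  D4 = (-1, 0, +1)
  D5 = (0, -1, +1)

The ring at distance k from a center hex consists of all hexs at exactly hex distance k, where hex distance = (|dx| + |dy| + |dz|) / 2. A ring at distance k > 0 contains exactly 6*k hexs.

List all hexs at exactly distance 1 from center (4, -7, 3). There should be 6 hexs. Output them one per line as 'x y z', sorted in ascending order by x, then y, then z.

Walk ring at distance 1 from (4, -7, 3):
Start at center + D4*1 = (3, -7, 4)
  hex 0: (3, -7, 4)
  hex 1: (4, -8, 4)
  hex 2: (5, -8, 3)
  hex 3: (5, -7, 2)
  hex 4: (4, -6, 2)
  hex 5: (3, -6, 3)
Sorted: 6 hexes.

Answer: 3 -7 4
3 -6 3
4 -8 4
4 -6 2
5 -8 3
5 -7 2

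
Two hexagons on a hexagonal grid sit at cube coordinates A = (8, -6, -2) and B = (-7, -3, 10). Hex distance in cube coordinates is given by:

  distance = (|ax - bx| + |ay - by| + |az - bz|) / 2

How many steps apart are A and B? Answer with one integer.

|ax - bx| = |8 - (-7)| = 15
|ay - by| = |-6 - (-3)| = 3
|az - bz| = |-2 - 10| = 12
distance = (15 + 3 + 12) / 2 = 30 / 2 = 15

Answer: 15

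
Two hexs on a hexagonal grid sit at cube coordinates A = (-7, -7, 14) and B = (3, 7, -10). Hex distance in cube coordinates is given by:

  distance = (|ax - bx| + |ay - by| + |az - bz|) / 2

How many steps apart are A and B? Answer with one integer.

Answer: 24

Derivation:
|ax - bx| = |-7 - 3| = 10
|ay - by| = |-7 - 7| = 14
|az - bz| = |14 - (-10)| = 24
distance = (10 + 14 + 24) / 2 = 48 / 2 = 24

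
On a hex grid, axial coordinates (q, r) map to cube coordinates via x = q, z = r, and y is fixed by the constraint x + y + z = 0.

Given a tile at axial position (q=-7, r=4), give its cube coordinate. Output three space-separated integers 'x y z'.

Answer: -7 3 4

Derivation:
x = q = -7
z = r = 4
y = -x - z = -(-7) - (4) = 3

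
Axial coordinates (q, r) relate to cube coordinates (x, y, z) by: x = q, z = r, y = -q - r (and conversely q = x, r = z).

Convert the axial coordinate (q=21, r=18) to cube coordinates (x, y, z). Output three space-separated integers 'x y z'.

Answer: 21 -39 18

Derivation:
x = q = 21
z = r = 18
y = -x - z = -(21) - (18) = -39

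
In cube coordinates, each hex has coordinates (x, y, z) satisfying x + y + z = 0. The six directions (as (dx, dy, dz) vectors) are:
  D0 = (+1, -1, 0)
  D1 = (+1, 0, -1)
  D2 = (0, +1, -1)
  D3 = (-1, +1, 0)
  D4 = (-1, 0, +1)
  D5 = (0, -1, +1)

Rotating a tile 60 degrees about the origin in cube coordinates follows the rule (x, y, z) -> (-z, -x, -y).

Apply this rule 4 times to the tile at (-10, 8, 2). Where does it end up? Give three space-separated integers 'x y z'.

Answer: 2 -10 8

Derivation:
Start: (-10, 8, 2)
Step 1: (-10, 8, 2) -> (-(2), -(-10), -(8)) = (-2, 10, -8)
Step 2: (-2, 10, -8) -> (-(-8), -(-2), -(10)) = (8, 2, -10)
Step 3: (8, 2, -10) -> (-(-10), -(8), -(2)) = (10, -8, -2)
Step 4: (10, -8, -2) -> (-(-2), -(10), -(-8)) = (2, -10, 8)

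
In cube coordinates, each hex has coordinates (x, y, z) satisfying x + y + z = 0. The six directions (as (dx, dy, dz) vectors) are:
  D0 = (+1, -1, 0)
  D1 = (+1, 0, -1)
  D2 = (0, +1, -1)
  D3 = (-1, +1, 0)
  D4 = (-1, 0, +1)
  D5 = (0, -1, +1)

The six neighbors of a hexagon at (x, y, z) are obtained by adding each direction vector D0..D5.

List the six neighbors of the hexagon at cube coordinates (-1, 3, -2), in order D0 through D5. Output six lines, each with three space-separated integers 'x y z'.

Center: (-1, 3, -2). Add each direction:
  D0: (-1, 3, -2) + (1, -1, 0) = (0, 2, -2)
  D1: (-1, 3, -2) + (1, 0, -1) = (0, 3, -3)
  D2: (-1, 3, -2) + (0, 1, -1) = (-1, 4, -3)
  D3: (-1, 3, -2) + (-1, 1, 0) = (-2, 4, -2)
  D4: (-1, 3, -2) + (-1, 0, 1) = (-2, 3, -1)
  D5: (-1, 3, -2) + (0, -1, 1) = (-1, 2, -1)

Answer: 0 2 -2
0 3 -3
-1 4 -3
-2 4 -2
-2 3 -1
-1 2 -1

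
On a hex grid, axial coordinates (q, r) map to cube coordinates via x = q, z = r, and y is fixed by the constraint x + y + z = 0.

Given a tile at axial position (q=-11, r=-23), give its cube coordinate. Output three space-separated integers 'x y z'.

Answer: -11 34 -23

Derivation:
x = q = -11
z = r = -23
y = -x - z = -(-11) - (-23) = 34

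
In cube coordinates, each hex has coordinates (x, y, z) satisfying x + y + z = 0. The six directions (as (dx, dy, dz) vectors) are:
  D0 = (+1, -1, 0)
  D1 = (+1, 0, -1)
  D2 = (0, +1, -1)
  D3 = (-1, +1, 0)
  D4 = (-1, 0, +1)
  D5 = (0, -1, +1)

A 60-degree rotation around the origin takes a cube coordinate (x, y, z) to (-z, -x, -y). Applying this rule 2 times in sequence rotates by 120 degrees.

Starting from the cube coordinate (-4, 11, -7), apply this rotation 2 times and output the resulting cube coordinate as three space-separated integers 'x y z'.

Answer: 11 -7 -4

Derivation:
Start: (-4, 11, -7)
Step 1: (-4, 11, -7) -> (-(-7), -(-4), -(11)) = (7, 4, -11)
Step 2: (7, 4, -11) -> (-(-11), -(7), -(4)) = (11, -7, -4)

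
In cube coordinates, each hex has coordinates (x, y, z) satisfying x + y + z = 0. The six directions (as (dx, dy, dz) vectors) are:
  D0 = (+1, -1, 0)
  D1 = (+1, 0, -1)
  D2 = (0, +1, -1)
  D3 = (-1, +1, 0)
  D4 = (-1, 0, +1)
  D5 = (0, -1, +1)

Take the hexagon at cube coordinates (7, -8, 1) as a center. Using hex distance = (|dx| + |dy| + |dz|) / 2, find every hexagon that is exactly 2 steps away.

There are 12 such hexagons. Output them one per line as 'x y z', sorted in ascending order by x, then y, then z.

Walk ring at distance 2 from (7, -8, 1):
Start at center + D4*2 = (5, -8, 3)
  hex 0: (5, -8, 3)
  hex 1: (6, -9, 3)
  hex 2: (7, -10, 3)
  hex 3: (8, -10, 2)
  hex 4: (9, -10, 1)
  hex 5: (9, -9, 0)
  hex 6: (9, -8, -1)
  hex 7: (8, -7, -1)
  hex 8: (7, -6, -1)
  hex 9: (6, -6, 0)
  hex 10: (5, -6, 1)
  hex 11: (5, -7, 2)
Sorted: 12 hexes.

Answer: 5 -8 3
5 -7 2
5 -6 1
6 -9 3
6 -6 0
7 -10 3
7 -6 -1
8 -10 2
8 -7 -1
9 -10 1
9 -9 0
9 -8 -1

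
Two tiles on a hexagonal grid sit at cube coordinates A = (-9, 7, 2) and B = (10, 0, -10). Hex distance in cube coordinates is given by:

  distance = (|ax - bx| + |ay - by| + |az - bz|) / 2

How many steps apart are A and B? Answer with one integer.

Answer: 19

Derivation:
|ax - bx| = |-9 - 10| = 19
|ay - by| = |7 - 0| = 7
|az - bz| = |2 - (-10)| = 12
distance = (19 + 7 + 12) / 2 = 38 / 2 = 19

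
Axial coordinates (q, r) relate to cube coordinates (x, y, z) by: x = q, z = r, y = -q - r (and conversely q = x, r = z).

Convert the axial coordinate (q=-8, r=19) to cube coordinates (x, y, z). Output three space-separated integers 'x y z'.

x = q = -8
z = r = 19
y = -x - z = -(-8) - (19) = -11

Answer: -8 -11 19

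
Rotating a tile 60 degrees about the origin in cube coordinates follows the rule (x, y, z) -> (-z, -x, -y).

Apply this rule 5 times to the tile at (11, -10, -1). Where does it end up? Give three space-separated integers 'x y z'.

Answer: 10 1 -11

Derivation:
Start: (11, -10, -1)
Step 1: (11, -10, -1) -> (-(-1), -(11), -(-10)) = (1, -11, 10)
Step 2: (1, -11, 10) -> (-(10), -(1), -(-11)) = (-10, -1, 11)
Step 3: (-10, -1, 11) -> (-(11), -(-10), -(-1)) = (-11, 10, 1)
Step 4: (-11, 10, 1) -> (-(1), -(-11), -(10)) = (-1, 11, -10)
Step 5: (-1, 11, -10) -> (-(-10), -(-1), -(11)) = (10, 1, -11)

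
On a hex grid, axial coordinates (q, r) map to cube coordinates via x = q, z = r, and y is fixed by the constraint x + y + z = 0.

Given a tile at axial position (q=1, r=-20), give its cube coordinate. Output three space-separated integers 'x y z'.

Answer: 1 19 -20

Derivation:
x = q = 1
z = r = -20
y = -x - z = -(1) - (-20) = 19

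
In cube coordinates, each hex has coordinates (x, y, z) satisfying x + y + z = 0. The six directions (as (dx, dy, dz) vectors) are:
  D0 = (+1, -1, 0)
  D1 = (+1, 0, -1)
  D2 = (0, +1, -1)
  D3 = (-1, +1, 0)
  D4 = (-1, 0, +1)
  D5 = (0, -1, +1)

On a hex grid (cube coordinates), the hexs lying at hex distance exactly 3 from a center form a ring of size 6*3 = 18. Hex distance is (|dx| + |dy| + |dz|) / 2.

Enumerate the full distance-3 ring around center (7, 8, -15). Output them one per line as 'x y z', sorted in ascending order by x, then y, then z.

Walk ring at distance 3 from (7, 8, -15):
Start at center + D4*3 = (4, 8, -12)
  hex 0: (4, 8, -12)
  hex 1: (5, 7, -12)
  hex 2: (6, 6, -12)
  hex 3: (7, 5, -12)
  hex 4: (8, 5, -13)
  hex 5: (9, 5, -14)
  hex 6: (10, 5, -15)
  hex 7: (10, 6, -16)
  hex 8: (10, 7, -17)
  hex 9: (10, 8, -18)
  hex 10: (9, 9, -18)
  hex 11: (8, 10, -18)
  hex 12: (7, 11, -18)
  hex 13: (6, 11, -17)
  hex 14: (5, 11, -16)
  hex 15: (4, 11, -15)
  hex 16: (4, 10, -14)
  hex 17: (4, 9, -13)
Sorted: 18 hexes.

Answer: 4 8 -12
4 9 -13
4 10 -14
4 11 -15
5 7 -12
5 11 -16
6 6 -12
6 11 -17
7 5 -12
7 11 -18
8 5 -13
8 10 -18
9 5 -14
9 9 -18
10 5 -15
10 6 -16
10 7 -17
10 8 -18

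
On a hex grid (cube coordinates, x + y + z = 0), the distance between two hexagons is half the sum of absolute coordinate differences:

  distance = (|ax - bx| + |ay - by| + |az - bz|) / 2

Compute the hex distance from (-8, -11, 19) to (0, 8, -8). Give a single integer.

Answer: 27

Derivation:
|ax - bx| = |-8 - 0| = 8
|ay - by| = |-11 - 8| = 19
|az - bz| = |19 - (-8)| = 27
distance = (8 + 19 + 27) / 2 = 54 / 2 = 27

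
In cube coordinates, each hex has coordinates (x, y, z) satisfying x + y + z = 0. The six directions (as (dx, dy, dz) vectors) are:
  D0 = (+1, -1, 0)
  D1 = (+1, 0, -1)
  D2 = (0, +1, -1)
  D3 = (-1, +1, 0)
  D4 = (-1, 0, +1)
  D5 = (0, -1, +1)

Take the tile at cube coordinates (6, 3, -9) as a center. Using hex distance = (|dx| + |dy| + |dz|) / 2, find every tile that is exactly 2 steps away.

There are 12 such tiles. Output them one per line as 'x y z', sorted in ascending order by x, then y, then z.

Walk ring at distance 2 from (6, 3, -9):
Start at center + D4*2 = (4, 3, -7)
  hex 0: (4, 3, -7)
  hex 1: (5, 2, -7)
  hex 2: (6, 1, -7)
  hex 3: (7, 1, -8)
  hex 4: (8, 1, -9)
  hex 5: (8, 2, -10)
  hex 6: (8, 3, -11)
  hex 7: (7, 4, -11)
  hex 8: (6, 5, -11)
  hex 9: (5, 5, -10)
  hex 10: (4, 5, -9)
  hex 11: (4, 4, -8)
Sorted: 12 hexes.

Answer: 4 3 -7
4 4 -8
4 5 -9
5 2 -7
5 5 -10
6 1 -7
6 5 -11
7 1 -8
7 4 -11
8 1 -9
8 2 -10
8 3 -11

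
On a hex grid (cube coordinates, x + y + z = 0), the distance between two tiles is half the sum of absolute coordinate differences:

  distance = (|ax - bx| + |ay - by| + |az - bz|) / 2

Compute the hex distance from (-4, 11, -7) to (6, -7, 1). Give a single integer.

|ax - bx| = |-4 - 6| = 10
|ay - by| = |11 - (-7)| = 18
|az - bz| = |-7 - 1| = 8
distance = (10 + 18 + 8) / 2 = 36 / 2 = 18

Answer: 18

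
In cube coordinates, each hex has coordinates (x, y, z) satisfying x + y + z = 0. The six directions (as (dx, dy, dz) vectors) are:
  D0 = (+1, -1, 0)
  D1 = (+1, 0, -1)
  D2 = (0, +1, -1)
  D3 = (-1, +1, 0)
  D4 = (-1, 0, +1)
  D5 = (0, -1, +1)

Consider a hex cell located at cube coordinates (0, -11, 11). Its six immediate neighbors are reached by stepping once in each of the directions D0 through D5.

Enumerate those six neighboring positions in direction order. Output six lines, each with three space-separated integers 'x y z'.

Center: (0, -11, 11). Add each direction:
  D0: (0, -11, 11) + (1, -1, 0) = (1, -12, 11)
  D1: (0, -11, 11) + (1, 0, -1) = (1, -11, 10)
  D2: (0, -11, 11) + (0, 1, -1) = (0, -10, 10)
  D3: (0, -11, 11) + (-1, 1, 0) = (-1, -10, 11)
  D4: (0, -11, 11) + (-1, 0, 1) = (-1, -11, 12)
  D5: (0, -11, 11) + (0, -1, 1) = (0, -12, 12)

Answer: 1 -12 11
1 -11 10
0 -10 10
-1 -10 11
-1 -11 12
0 -12 12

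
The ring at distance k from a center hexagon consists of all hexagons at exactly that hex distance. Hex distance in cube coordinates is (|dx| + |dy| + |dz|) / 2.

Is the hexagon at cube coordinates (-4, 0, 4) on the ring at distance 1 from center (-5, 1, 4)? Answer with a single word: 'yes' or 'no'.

Answer: yes

Derivation:
|px - cx| = |-4 - (-5)| = 1
|py - cy| = |0 - 1| = 1
|pz - cz| = |4 - 4| = 0
distance = (1+1+0)/2 = 2/2 = 1
radius = 1; distance == radius -> yes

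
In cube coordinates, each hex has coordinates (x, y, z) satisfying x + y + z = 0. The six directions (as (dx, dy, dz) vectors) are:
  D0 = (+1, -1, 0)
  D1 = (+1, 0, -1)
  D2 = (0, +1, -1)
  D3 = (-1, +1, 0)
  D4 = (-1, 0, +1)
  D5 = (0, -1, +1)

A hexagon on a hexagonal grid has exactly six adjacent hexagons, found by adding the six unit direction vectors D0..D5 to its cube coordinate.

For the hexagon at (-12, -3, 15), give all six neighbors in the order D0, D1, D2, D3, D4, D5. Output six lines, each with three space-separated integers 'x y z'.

Center: (-12, -3, 15). Add each direction:
  D0: (-12, -3, 15) + (1, -1, 0) = (-11, -4, 15)
  D1: (-12, -3, 15) + (1, 0, -1) = (-11, -3, 14)
  D2: (-12, -3, 15) + (0, 1, -1) = (-12, -2, 14)
  D3: (-12, -3, 15) + (-1, 1, 0) = (-13, -2, 15)
  D4: (-12, -3, 15) + (-1, 0, 1) = (-13, -3, 16)
  D5: (-12, -3, 15) + (0, -1, 1) = (-12, -4, 16)

Answer: -11 -4 15
-11 -3 14
-12 -2 14
-13 -2 15
-13 -3 16
-12 -4 16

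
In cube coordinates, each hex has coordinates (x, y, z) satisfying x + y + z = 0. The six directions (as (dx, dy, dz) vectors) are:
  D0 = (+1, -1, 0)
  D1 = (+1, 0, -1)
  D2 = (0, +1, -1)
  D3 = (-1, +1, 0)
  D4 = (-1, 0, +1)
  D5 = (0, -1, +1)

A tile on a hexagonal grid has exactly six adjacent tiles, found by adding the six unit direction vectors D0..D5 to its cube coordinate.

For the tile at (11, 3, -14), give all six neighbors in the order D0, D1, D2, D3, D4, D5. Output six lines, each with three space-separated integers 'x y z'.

Center: (11, 3, -14). Add each direction:
  D0: (11, 3, -14) + (1, -1, 0) = (12, 2, -14)
  D1: (11, 3, -14) + (1, 0, -1) = (12, 3, -15)
  D2: (11, 3, -14) + (0, 1, -1) = (11, 4, -15)
  D3: (11, 3, -14) + (-1, 1, 0) = (10, 4, -14)
  D4: (11, 3, -14) + (-1, 0, 1) = (10, 3, -13)
  D5: (11, 3, -14) + (0, -1, 1) = (11, 2, -13)

Answer: 12 2 -14
12 3 -15
11 4 -15
10 4 -14
10 3 -13
11 2 -13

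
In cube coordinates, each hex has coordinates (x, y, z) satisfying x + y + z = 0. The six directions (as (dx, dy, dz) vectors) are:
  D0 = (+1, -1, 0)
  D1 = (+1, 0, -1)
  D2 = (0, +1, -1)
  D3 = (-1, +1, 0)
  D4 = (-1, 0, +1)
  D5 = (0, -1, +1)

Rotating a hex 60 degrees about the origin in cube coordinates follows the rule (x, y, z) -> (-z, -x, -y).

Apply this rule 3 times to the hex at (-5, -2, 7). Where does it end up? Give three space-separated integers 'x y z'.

Answer: 5 2 -7

Derivation:
Start: (-5, -2, 7)
Step 1: (-5, -2, 7) -> (-(7), -(-5), -(-2)) = (-7, 5, 2)
Step 2: (-7, 5, 2) -> (-(2), -(-7), -(5)) = (-2, 7, -5)
Step 3: (-2, 7, -5) -> (-(-5), -(-2), -(7)) = (5, 2, -7)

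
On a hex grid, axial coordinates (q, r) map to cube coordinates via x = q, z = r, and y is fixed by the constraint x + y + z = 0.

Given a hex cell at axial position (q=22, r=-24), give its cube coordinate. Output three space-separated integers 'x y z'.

x = q = 22
z = r = -24
y = -x - z = -(22) - (-24) = 2

Answer: 22 2 -24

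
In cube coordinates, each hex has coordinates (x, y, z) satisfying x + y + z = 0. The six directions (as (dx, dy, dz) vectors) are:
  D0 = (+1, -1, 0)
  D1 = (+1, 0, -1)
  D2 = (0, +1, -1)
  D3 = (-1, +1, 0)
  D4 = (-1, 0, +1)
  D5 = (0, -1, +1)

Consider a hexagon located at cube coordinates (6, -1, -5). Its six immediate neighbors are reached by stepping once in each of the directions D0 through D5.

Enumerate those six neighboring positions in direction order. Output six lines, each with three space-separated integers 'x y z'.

Answer: 7 -2 -5
7 -1 -6
6 0 -6
5 0 -5
5 -1 -4
6 -2 -4

Derivation:
Center: (6, -1, -5). Add each direction:
  D0: (6, -1, -5) + (1, -1, 0) = (7, -2, -5)
  D1: (6, -1, -5) + (1, 0, -1) = (7, -1, -6)
  D2: (6, -1, -5) + (0, 1, -1) = (6, 0, -6)
  D3: (6, -1, -5) + (-1, 1, 0) = (5, 0, -5)
  D4: (6, -1, -5) + (-1, 0, 1) = (5, -1, -4)
  D5: (6, -1, -5) + (0, -1, 1) = (6, -2, -4)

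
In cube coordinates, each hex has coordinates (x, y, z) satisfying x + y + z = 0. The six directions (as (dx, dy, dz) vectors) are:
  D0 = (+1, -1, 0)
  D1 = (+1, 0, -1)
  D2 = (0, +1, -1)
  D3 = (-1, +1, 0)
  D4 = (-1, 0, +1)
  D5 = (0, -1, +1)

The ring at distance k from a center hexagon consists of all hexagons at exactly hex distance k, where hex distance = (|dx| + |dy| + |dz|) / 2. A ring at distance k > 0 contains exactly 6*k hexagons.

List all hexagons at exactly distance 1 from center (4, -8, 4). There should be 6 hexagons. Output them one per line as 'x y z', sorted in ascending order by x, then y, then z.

Answer: 3 -8 5
3 -7 4
4 -9 5
4 -7 3
5 -9 4
5 -8 3

Derivation:
Walk ring at distance 1 from (4, -8, 4):
Start at center + D4*1 = (3, -8, 5)
  hex 0: (3, -8, 5)
  hex 1: (4, -9, 5)
  hex 2: (5, -9, 4)
  hex 3: (5, -8, 3)
  hex 4: (4, -7, 3)
  hex 5: (3, -7, 4)
Sorted: 6 hexes.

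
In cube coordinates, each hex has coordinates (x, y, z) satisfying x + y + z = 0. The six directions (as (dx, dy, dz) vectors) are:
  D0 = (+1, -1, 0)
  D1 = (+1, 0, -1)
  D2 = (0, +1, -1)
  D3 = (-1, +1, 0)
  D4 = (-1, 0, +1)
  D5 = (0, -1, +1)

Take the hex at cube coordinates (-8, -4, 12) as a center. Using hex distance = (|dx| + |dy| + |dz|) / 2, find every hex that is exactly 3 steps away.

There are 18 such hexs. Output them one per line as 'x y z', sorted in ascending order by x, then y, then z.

Walk ring at distance 3 from (-8, -4, 12):
Start at center + D4*3 = (-11, -4, 15)
  hex 0: (-11, -4, 15)
  hex 1: (-10, -5, 15)
  hex 2: (-9, -6, 15)
  hex 3: (-8, -7, 15)
  hex 4: (-7, -7, 14)
  hex 5: (-6, -7, 13)
  hex 6: (-5, -7, 12)
  hex 7: (-5, -6, 11)
  hex 8: (-5, -5, 10)
  hex 9: (-5, -4, 9)
  hex 10: (-6, -3, 9)
  hex 11: (-7, -2, 9)
  hex 12: (-8, -1, 9)
  hex 13: (-9, -1, 10)
  hex 14: (-10, -1, 11)
  hex 15: (-11, -1, 12)
  hex 16: (-11, -2, 13)
  hex 17: (-11, -3, 14)
Sorted: 18 hexes.

Answer: -11 -4 15
-11 -3 14
-11 -2 13
-11 -1 12
-10 -5 15
-10 -1 11
-9 -6 15
-9 -1 10
-8 -7 15
-8 -1 9
-7 -7 14
-7 -2 9
-6 -7 13
-6 -3 9
-5 -7 12
-5 -6 11
-5 -5 10
-5 -4 9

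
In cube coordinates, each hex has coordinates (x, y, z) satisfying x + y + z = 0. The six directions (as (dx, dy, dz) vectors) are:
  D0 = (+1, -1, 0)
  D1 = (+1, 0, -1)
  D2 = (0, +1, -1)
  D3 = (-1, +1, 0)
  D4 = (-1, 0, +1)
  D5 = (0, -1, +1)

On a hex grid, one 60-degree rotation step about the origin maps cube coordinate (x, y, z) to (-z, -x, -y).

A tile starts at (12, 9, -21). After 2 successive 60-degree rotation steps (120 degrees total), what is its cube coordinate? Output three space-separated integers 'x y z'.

Start: (12, 9, -21)
Step 1: (12, 9, -21) -> (-(-21), -(12), -(9)) = (21, -12, -9)
Step 2: (21, -12, -9) -> (-(-9), -(21), -(-12)) = (9, -21, 12)

Answer: 9 -21 12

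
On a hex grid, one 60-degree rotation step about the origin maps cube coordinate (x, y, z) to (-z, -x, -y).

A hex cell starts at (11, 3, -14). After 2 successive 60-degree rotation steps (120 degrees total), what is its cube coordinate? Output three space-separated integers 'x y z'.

Answer: 3 -14 11

Derivation:
Start: (11, 3, -14)
Step 1: (11, 3, -14) -> (-(-14), -(11), -(3)) = (14, -11, -3)
Step 2: (14, -11, -3) -> (-(-3), -(14), -(-11)) = (3, -14, 11)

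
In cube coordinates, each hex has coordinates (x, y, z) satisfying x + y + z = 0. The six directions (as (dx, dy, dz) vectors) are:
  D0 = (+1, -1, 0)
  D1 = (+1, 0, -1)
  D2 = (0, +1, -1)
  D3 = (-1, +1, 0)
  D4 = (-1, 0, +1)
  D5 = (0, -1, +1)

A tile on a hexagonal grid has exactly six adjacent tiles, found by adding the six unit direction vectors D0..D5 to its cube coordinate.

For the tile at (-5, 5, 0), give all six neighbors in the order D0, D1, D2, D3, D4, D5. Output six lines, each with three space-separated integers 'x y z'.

Answer: -4 4 0
-4 5 -1
-5 6 -1
-6 6 0
-6 5 1
-5 4 1

Derivation:
Center: (-5, 5, 0). Add each direction:
  D0: (-5, 5, 0) + (1, -1, 0) = (-4, 4, 0)
  D1: (-5, 5, 0) + (1, 0, -1) = (-4, 5, -1)
  D2: (-5, 5, 0) + (0, 1, -1) = (-5, 6, -1)
  D3: (-5, 5, 0) + (-1, 1, 0) = (-6, 6, 0)
  D4: (-5, 5, 0) + (-1, 0, 1) = (-6, 5, 1)
  D5: (-5, 5, 0) + (0, -1, 1) = (-5, 4, 1)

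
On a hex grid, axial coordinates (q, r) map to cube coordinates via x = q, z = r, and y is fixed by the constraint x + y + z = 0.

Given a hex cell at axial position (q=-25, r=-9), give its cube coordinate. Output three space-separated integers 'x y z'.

Answer: -25 34 -9

Derivation:
x = q = -25
z = r = -9
y = -x - z = -(-25) - (-9) = 34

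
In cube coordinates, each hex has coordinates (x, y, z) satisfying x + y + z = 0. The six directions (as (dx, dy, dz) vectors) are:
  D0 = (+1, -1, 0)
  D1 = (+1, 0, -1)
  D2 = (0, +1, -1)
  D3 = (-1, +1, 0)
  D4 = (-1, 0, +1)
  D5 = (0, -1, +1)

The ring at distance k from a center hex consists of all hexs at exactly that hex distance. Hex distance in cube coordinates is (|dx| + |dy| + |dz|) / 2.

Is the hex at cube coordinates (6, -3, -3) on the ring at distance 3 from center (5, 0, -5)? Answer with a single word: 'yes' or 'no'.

|px - cx| = |6 - 5| = 1
|py - cy| = |-3 - 0| = 3
|pz - cz| = |-3 - (-5)| = 2
distance = (1+3+2)/2 = 6/2 = 3
radius = 3; distance == radius -> yes

Answer: yes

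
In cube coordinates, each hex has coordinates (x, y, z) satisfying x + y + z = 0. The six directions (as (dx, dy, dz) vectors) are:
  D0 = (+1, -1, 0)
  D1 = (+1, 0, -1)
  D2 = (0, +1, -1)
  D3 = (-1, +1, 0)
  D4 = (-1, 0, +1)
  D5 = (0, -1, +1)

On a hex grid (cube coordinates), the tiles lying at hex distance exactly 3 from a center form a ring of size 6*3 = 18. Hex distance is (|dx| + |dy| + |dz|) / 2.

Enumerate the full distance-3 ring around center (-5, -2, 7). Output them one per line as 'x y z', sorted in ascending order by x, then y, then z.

Walk ring at distance 3 from (-5, -2, 7):
Start at center + D4*3 = (-8, -2, 10)
  hex 0: (-8, -2, 10)
  hex 1: (-7, -3, 10)
  hex 2: (-6, -4, 10)
  hex 3: (-5, -5, 10)
  hex 4: (-4, -5, 9)
  hex 5: (-3, -5, 8)
  hex 6: (-2, -5, 7)
  hex 7: (-2, -4, 6)
  hex 8: (-2, -3, 5)
  hex 9: (-2, -2, 4)
  hex 10: (-3, -1, 4)
  hex 11: (-4, 0, 4)
  hex 12: (-5, 1, 4)
  hex 13: (-6, 1, 5)
  hex 14: (-7, 1, 6)
  hex 15: (-8, 1, 7)
  hex 16: (-8, 0, 8)
  hex 17: (-8, -1, 9)
Sorted: 18 hexes.

Answer: -8 -2 10
-8 -1 9
-8 0 8
-8 1 7
-7 -3 10
-7 1 6
-6 -4 10
-6 1 5
-5 -5 10
-5 1 4
-4 -5 9
-4 0 4
-3 -5 8
-3 -1 4
-2 -5 7
-2 -4 6
-2 -3 5
-2 -2 4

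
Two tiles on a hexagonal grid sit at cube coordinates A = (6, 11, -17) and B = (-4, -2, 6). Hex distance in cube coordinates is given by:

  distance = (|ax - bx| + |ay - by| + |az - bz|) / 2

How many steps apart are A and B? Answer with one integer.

|ax - bx| = |6 - (-4)| = 10
|ay - by| = |11 - (-2)| = 13
|az - bz| = |-17 - 6| = 23
distance = (10 + 13 + 23) / 2 = 46 / 2 = 23

Answer: 23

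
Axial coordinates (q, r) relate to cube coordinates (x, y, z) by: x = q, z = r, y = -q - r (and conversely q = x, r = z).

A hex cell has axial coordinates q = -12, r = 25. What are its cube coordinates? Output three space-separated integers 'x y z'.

x = q = -12
z = r = 25
y = -x - z = -(-12) - (25) = -13

Answer: -12 -13 25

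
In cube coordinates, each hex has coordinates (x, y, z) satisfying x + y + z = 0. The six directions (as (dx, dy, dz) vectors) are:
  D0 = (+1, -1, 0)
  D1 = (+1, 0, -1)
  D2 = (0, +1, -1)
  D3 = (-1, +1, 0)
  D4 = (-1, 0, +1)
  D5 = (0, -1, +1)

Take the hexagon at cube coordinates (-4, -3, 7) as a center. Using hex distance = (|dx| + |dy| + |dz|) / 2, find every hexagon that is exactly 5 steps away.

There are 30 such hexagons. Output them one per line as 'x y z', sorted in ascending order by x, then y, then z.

Answer: -9 -3 12
-9 -2 11
-9 -1 10
-9 0 9
-9 1 8
-9 2 7
-8 -4 12
-8 2 6
-7 -5 12
-7 2 5
-6 -6 12
-6 2 4
-5 -7 12
-5 2 3
-4 -8 12
-4 2 2
-3 -8 11
-3 1 2
-2 -8 10
-2 0 2
-1 -8 9
-1 -1 2
0 -8 8
0 -2 2
1 -8 7
1 -7 6
1 -6 5
1 -5 4
1 -4 3
1 -3 2

Derivation:
Walk ring at distance 5 from (-4, -3, 7):
Start at center + D4*5 = (-9, -3, 12)
  hex 0: (-9, -3, 12)
  hex 1: (-8, -4, 12)
  hex 2: (-7, -5, 12)
  hex 3: (-6, -6, 12)
  hex 4: (-5, -7, 12)
  hex 5: (-4, -8, 12)
  hex 6: (-3, -8, 11)
  hex 7: (-2, -8, 10)
  hex 8: (-1, -8, 9)
  hex 9: (0, -8, 8)
  hex 10: (1, -8, 7)
  hex 11: (1, -7, 6)
  hex 12: (1, -6, 5)
  hex 13: (1, -5, 4)
  hex 14: (1, -4, 3)
  hex 15: (1, -3, 2)
  hex 16: (0, -2, 2)
  hex 17: (-1, -1, 2)
  hex 18: (-2, 0, 2)
  hex 19: (-3, 1, 2)
  hex 20: (-4, 2, 2)
  hex 21: (-5, 2, 3)
  hex 22: (-6, 2, 4)
  hex 23: (-7, 2, 5)
  hex 24: (-8, 2, 6)
  hex 25: (-9, 2, 7)
  hex 26: (-9, 1, 8)
  hex 27: (-9, 0, 9)
  hex 28: (-9, -1, 10)
  hex 29: (-9, -2, 11)
Sorted: 30 hexes.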